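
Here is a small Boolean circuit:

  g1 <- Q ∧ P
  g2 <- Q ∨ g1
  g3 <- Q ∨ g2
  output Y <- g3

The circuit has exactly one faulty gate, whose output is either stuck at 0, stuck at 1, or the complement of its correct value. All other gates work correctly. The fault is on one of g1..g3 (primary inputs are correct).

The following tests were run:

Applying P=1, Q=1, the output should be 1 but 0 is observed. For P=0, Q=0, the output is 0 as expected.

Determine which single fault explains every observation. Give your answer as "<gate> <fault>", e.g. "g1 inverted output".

g3 stuck-at-0

Fault-free values for test 1 (P=1, Q=1): g1=1, g2=1, g3=1, giving Y=1. Observed 0.
Test 1: faults giving observed 0 are {g3 stuck-at-0, g3 inverted output}.
Test 2 (P=0, Q=0): fault-free g1=0, g2=0, g3=0 → 0; observed 0. Eliminates g3 inverted output.
Only g3 stuck-at-0 is consistent with every test.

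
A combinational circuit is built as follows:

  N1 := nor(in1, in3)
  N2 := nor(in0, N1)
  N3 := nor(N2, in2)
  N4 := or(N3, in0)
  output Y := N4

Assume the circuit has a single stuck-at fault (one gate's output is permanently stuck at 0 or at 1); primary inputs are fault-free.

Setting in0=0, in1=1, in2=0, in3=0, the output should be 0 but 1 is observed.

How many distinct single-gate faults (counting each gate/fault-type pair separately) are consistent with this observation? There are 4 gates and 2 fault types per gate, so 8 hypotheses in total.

4

Fault-free: N1=0, N2=1, N3=0, N4=0 → 0. Observed 1.
  N1 stuck-at-0: output 0 ✗
  N1 stuck-at-1: output 1 ✓
  N2 stuck-at-0: output 1 ✓
  N2 stuck-at-1: output 0 ✗
  N3 stuck-at-0: output 0 ✗
  N3 stuck-at-1: output 1 ✓
  N4 stuck-at-0: output 0 ✗
  N4 stuck-at-1: output 1 ✓
Consistent faults: {N1 stuck-at-1, N2 stuck-at-0, N3 stuck-at-1, N4 stuck-at-1} — 4 in all.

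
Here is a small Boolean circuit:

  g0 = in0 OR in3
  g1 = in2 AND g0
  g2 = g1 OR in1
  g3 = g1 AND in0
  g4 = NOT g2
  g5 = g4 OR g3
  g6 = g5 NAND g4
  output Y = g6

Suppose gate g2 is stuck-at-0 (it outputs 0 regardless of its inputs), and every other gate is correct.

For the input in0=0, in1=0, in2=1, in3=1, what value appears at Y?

Propagate with g2 forced: g0=1, g1=1, g2=0 [stuck-at-0], g3=0, g4=1, g5=1, g6=0.
So Y = 0. (Without the fault it would be 1.)

0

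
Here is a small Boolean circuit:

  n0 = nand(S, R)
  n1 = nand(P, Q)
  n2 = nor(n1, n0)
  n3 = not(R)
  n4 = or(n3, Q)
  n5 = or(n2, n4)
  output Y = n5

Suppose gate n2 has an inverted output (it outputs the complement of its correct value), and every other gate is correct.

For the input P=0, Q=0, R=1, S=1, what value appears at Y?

Propagate with n2 forced: n0=0, n1=1, n2=1 [inverted output], n3=0, n4=0, n5=1.
So Y = 1. (Without the fault it would be 0.)

1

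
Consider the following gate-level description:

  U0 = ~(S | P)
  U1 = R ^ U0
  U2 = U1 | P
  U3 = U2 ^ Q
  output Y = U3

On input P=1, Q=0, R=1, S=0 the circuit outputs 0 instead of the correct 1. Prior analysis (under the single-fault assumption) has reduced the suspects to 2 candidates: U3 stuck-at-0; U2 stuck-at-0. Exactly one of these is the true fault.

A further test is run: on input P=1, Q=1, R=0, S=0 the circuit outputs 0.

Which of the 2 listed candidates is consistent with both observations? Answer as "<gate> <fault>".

Evaluate each candidate on input P=1, Q=1, R=0, S=0:
  U3 stuck-at-0: U0=0, U1=0, U2=1, U3=0 [stuck-at-0] → 0 — matches
  U2 stuck-at-0: U0=0, U1=0, U2=0 [stuck-at-0], U3=1 → 1 — eliminated
Only U3 stuck-at-0 reproduces the observed 0.

U3 stuck-at-0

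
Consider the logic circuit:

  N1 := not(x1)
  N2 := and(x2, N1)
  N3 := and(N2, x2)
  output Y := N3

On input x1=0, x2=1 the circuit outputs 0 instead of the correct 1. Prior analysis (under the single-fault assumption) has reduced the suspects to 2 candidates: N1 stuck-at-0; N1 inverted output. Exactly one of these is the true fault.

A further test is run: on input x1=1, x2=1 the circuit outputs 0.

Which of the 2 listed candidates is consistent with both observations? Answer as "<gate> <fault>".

Evaluate each candidate on input x1=1, x2=1:
  N1 stuck-at-0: N1=0 [stuck-at-0], N2=0, N3=0 → 0 — matches
  N1 inverted output: N1=1 [inverted output], N2=1, N3=1 → 1 — eliminated
Only N1 stuck-at-0 reproduces the observed 0.

N1 stuck-at-0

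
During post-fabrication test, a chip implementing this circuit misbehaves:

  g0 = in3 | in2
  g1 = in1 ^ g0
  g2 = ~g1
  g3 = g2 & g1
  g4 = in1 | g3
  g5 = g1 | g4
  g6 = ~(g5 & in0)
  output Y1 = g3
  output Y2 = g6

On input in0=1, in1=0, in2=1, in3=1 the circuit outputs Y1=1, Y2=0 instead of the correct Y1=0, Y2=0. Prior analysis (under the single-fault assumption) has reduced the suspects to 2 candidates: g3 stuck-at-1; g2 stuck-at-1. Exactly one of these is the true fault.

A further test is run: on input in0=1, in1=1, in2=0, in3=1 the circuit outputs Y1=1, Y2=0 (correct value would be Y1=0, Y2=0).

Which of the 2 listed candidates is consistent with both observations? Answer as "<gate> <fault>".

g3 stuck-at-1

Evaluate each candidate on input in0=1, in1=1, in2=0, in3=1:
  g3 stuck-at-1: g0=1, g1=0, g2=1, g3=1 [stuck-at-1], g4=1, g5=1, g6=0 → Y1=1, Y2=0 — matches
  g2 stuck-at-1: g0=1, g1=0, g2=1 [stuck-at-1], g3=0, g4=1, g5=1, g6=0 → Y1=0, Y2=0 — eliminated
Only g3 stuck-at-1 reproduces the observed Y1=1, Y2=0.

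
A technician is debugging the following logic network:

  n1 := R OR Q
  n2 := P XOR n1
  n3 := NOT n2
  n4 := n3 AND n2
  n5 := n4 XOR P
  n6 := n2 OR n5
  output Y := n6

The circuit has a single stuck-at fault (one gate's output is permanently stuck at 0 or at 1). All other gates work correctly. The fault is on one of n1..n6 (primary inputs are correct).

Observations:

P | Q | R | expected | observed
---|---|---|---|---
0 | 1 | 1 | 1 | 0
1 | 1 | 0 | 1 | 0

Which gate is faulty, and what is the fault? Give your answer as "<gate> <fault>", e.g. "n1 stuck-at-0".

n6 stuck-at-0

Fault-free values for test 1 (P=0, Q=1, R=1): n1=1, n2=1, n3=0, n4=0, n5=0, n6=1, giving Y=1. Observed 0.
Test 1: faults giving observed 0 are {n1 stuck-at-0, n2 stuck-at-0, n6 stuck-at-0}.
Test 2 (P=1, Q=1, R=0): fault-free n1=1, n2=0, n3=1, n4=0, n5=1, n6=1 → 1; observed 0. Eliminates n1 stuck-at-0, n2 stuck-at-0.
Only n6 stuck-at-0 is consistent with every test.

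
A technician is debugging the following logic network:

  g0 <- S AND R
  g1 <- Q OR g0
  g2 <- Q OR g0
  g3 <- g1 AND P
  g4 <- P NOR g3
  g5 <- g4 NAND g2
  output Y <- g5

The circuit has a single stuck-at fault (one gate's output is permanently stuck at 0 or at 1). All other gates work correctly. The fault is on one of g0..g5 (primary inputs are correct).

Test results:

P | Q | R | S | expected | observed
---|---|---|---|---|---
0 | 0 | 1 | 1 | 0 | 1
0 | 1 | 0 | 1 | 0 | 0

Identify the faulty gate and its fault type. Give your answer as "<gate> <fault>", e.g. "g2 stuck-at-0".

g0 stuck-at-0

Fault-free values for test 1 (P=0, Q=0, R=1, S=1): g0=1, g1=1, g2=1, g3=0, g4=1, g5=0, giving Y=0. Observed 1.
Test 1: faults giving observed 1 are {g0 stuck-at-0, g2 stuck-at-0, g3 stuck-at-1, g4 stuck-at-0, g5 stuck-at-1}.
Test 2 (P=0, Q=1, R=0, S=1): fault-free g0=0, g1=1, g2=1, g3=0, g4=1, g5=0 → 0; observed 0. Eliminates g2 stuck-at-0, g3 stuck-at-1, g4 stuck-at-0, g5 stuck-at-1.
Only g0 stuck-at-0 is consistent with every test.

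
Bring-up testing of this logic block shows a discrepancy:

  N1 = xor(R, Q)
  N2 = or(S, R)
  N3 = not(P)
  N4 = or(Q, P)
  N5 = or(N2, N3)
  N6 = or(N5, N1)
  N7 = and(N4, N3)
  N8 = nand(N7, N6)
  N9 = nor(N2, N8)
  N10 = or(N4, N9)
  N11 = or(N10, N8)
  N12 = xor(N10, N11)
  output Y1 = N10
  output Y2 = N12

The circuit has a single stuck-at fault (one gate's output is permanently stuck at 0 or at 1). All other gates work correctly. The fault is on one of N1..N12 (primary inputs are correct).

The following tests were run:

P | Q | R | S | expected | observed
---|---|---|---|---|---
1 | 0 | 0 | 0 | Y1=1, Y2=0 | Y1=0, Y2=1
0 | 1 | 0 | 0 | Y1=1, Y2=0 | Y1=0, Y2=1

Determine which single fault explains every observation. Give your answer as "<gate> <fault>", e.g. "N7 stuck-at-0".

Fault-free values for test 1 (P=1, Q=0, R=0, S=0): N1=0, N2=0, N3=0, N4=1, N5=0, N6=0, N7=0, N8=1, N9=0, N10=1, N11=1, N12=0, giving Y1=1, Y2=0. Observed Y1=0, Y2=1.
Test 1: faults giving observed Y1=0, Y2=1 are {N4 stuck-at-0, N10 stuck-at-0}.
Test 2 (P=0, Q=1, R=0, S=0): fault-free N1=1, N2=0, N3=1, N4=1, N5=1, N6=1, N7=1, N8=0, N9=1, N10=1, N11=1, N12=0 → Y1=1, Y2=0; observed Y1=0, Y2=1. Eliminates N10 stuck-at-0.
Only N4 stuck-at-0 is consistent with every test.

N4 stuck-at-0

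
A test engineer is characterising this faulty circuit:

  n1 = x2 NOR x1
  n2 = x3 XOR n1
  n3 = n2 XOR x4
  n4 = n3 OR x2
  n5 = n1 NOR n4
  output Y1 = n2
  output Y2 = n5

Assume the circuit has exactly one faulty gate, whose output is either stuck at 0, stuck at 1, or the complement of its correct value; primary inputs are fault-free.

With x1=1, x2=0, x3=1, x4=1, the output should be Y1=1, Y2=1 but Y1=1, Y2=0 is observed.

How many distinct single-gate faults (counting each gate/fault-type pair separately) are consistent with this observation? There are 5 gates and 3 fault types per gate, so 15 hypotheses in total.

Fault-free: n1=0, n2=1, n3=0, n4=0, n5=1 → Y1=1, Y2=1. Observed Y1=1, Y2=0.
  n1: none of the 3 fault types match ✗
  n2: none of the 3 fault types match ✗
  n3: stuck-at-1, inverted output ✓; others ✗
  n4: stuck-at-1, inverted output ✓; others ✗
  n5: stuck-at-0, inverted output ✓; others ✗
Consistent faults: {n3 stuck-at-1, n3 inverted output, n4 stuck-at-1, n4 inverted output, n5 stuck-at-0, n5 inverted output} — 6 in all.

6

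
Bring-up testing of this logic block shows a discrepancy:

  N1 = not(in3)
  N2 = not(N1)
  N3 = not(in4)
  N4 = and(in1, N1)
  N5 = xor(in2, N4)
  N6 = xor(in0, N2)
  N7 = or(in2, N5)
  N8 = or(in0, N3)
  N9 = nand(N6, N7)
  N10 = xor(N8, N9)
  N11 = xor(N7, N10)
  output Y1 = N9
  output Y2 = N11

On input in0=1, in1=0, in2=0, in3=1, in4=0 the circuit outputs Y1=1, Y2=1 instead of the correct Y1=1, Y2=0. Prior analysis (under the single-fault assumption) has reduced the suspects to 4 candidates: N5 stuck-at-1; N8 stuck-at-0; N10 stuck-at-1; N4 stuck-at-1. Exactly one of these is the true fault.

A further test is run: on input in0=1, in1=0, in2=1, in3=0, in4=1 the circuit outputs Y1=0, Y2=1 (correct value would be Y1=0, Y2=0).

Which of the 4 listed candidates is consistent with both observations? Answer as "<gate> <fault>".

N8 stuck-at-0

Evaluate each candidate on input in0=1, in1=0, in2=1, in3=0, in4=1:
  N5 stuck-at-1: N1=1, N2=0, N3=0, N4=0, N5=1 [stuck-at-1], N6=1, N7=1, N8=1, N9=0, N10=1, N11=0 → Y1=0, Y2=0 — eliminated
  N8 stuck-at-0: N1=1, N2=0, N3=0, N4=0, N5=1, N6=1, N7=1, N8=0 [stuck-at-0], N9=0, N10=0, N11=1 → Y1=0, Y2=1 — matches
  N10 stuck-at-1: N1=1, N2=0, N3=0, N4=0, N5=1, N6=1, N7=1, N8=1, N9=0, N10=1 [stuck-at-1], N11=0 → Y1=0, Y2=0 — eliminated
  N4 stuck-at-1: N1=1, N2=0, N3=0, N4=1 [stuck-at-1], N5=0, N6=1, N7=1, N8=1, N9=0, N10=1, N11=0 → Y1=0, Y2=0 — eliminated
Only N8 stuck-at-0 reproduces the observed Y1=0, Y2=1.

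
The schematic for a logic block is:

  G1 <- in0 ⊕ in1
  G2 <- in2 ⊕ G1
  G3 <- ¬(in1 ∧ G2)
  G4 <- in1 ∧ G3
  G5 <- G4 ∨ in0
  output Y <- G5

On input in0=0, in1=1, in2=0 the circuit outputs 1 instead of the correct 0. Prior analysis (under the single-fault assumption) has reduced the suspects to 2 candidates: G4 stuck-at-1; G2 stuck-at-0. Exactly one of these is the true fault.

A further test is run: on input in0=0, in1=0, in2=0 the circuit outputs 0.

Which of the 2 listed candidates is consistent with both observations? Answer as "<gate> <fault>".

Evaluate each candidate on input in0=0, in1=0, in2=0:
  G4 stuck-at-1: G1=0, G2=0, G3=1, G4=1 [stuck-at-1], G5=1 → 1 — eliminated
  G2 stuck-at-0: G1=0, G2=0 [stuck-at-0], G3=1, G4=0, G5=0 → 0 — matches
Only G2 stuck-at-0 reproduces the observed 0.

G2 stuck-at-0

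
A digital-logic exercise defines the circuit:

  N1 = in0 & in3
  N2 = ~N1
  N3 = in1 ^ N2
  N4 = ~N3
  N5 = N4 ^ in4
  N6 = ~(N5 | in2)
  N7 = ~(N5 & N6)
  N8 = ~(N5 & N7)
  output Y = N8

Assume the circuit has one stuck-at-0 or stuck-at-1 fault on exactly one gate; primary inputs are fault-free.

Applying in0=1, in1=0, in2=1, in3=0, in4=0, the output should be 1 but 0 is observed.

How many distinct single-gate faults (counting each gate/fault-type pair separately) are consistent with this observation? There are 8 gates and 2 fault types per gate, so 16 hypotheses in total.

Fault-free: N1=0, N2=1, N3=1, N4=0, N5=0, N6=0, N7=1, N8=1 → 1. Observed 0.
  N1: stuck-at-1 ✓; others ✗
  N2: stuck-at-0 ✓; others ✗
  N3: stuck-at-0 ✓; others ✗
  N4: stuck-at-1 ✓; others ✗
  N5: stuck-at-1 ✓; others ✗
  N6: none of the 2 fault types match ✗
  N7: none of the 2 fault types match ✗
  N8: stuck-at-0 ✓; others ✗
Consistent faults: {N1 stuck-at-1, N2 stuck-at-0, N3 stuck-at-0, N4 stuck-at-1, N5 stuck-at-1, N8 stuck-at-0} — 6 in all.

6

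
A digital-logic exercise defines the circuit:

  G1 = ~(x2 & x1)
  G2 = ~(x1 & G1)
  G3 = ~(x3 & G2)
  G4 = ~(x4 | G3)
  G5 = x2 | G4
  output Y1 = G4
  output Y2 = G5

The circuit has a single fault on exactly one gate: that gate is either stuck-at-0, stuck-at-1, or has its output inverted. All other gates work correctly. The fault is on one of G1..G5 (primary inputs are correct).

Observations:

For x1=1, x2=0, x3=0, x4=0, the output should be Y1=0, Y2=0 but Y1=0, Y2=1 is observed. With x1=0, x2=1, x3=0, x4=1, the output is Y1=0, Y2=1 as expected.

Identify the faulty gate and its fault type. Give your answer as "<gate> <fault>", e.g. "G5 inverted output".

Fault-free values for test 1 (x1=1, x2=0, x3=0, x4=0): G1=1, G2=0, G3=1, G4=0, G5=0, giving Y1=0, Y2=0. Observed Y1=0, Y2=1.
Test 1: faults giving observed Y1=0, Y2=1 are {G5 stuck-at-1, G5 inverted output}.
Test 2 (x1=0, x2=1, x3=0, x4=1): fault-free G1=1, G2=1, G3=1, G4=0, G5=1 → Y1=0, Y2=1; observed Y1=0, Y2=1. Eliminates G5 inverted output.
Only G5 stuck-at-1 is consistent with every test.

G5 stuck-at-1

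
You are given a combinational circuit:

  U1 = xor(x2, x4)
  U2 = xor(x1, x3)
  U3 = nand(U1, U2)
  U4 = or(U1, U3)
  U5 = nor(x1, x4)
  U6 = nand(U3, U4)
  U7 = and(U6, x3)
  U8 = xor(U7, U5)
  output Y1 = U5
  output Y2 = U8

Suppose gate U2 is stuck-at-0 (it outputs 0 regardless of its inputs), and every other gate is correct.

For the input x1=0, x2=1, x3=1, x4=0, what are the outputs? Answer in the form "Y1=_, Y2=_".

Propagate with U2 forced: U1=1, U2=0 [stuck-at-0], U3=1, U4=1, U5=1, U6=0, U7=0, U8=1.
So the outputs are Y1=1, Y2=1. (Without the fault they would be Y1=1, Y2=0.)

Y1=1, Y2=1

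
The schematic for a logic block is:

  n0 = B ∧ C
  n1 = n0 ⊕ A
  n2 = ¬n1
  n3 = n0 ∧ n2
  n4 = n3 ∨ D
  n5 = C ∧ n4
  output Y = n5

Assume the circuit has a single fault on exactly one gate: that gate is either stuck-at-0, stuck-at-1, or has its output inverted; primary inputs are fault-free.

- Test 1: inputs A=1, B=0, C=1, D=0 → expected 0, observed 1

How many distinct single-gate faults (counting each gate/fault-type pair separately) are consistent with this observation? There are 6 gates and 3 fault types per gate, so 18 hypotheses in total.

Fault-free: n0=0, n1=1, n2=0, n3=0, n4=0, n5=0 → 0. Observed 1.
  n0: stuck-at-1, inverted output ✓; others ✗
  n1: none of the 3 fault types match ✗
  n2: none of the 3 fault types match ✗
  n3: stuck-at-1, inverted output ✓; others ✗
  n4: stuck-at-1, inverted output ✓; others ✗
  n5: stuck-at-1, inverted output ✓; others ✗
Consistent faults: {n0 stuck-at-1, n0 inverted output, n3 stuck-at-1, n3 inverted output, n4 stuck-at-1, n4 inverted output, n5 stuck-at-1, n5 inverted output} — 8 in all.

8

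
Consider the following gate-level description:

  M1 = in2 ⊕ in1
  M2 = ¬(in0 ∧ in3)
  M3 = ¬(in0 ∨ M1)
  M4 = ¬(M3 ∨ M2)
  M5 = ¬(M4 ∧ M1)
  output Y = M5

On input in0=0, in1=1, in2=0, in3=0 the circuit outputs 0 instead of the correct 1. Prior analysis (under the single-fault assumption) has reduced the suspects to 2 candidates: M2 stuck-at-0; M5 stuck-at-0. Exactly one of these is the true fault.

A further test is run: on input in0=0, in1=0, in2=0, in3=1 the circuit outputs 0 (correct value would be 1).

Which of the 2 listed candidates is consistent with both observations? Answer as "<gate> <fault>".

M5 stuck-at-0

Evaluate each candidate on input in0=0, in1=0, in2=0, in3=1:
  M2 stuck-at-0: M1=0, M2=0 [stuck-at-0], M3=1, M4=0, M5=1 → 1 — eliminated
  M5 stuck-at-0: M1=0, M2=1, M3=1, M4=0, M5=0 [stuck-at-0] → 0 — matches
Only M5 stuck-at-0 reproduces the observed 0.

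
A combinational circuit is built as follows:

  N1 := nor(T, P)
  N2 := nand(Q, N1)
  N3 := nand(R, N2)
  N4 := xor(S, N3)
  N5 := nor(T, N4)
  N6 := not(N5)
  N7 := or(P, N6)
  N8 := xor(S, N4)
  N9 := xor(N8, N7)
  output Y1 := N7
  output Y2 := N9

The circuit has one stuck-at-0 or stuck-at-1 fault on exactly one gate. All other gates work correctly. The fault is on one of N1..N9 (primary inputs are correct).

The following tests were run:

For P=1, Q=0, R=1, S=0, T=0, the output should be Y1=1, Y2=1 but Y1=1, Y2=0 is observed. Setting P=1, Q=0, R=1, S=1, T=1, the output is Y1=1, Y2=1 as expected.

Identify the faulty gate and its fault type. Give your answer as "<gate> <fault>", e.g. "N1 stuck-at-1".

Fault-free values for test 1 (P=1, Q=0, R=1, S=0, T=0): N1=0, N2=1, N3=0, N4=0, N5=1, N6=0, N7=1, N8=0, N9=1, giving Y1=1, Y2=1. Observed Y1=1, Y2=0.
Test 1: faults giving observed Y1=1, Y2=0 are {N2 stuck-at-0, N3 stuck-at-1, N4 stuck-at-1, N8 stuck-at-1, N9 stuck-at-0}.
Test 2 (P=1, Q=0, R=1, S=1, T=1): fault-free N1=0, N2=1, N3=0, N4=1, N5=0, N6=1, N7=1, N8=0, N9=1 → Y1=1, Y2=1; observed Y1=1, Y2=1. Eliminates N2 stuck-at-0, N3 stuck-at-1, N8 stuck-at-1, N9 stuck-at-0.
Only N4 stuck-at-1 is consistent with every test.

N4 stuck-at-1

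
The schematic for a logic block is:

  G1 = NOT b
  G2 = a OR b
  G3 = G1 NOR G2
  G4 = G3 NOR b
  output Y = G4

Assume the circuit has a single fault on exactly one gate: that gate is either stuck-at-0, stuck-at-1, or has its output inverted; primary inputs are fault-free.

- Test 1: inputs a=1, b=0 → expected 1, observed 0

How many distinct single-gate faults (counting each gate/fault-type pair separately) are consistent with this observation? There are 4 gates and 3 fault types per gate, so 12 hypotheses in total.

4

Fault-free: G1=1, G2=1, G3=0, G4=1 → 1. Observed 0.
  G1 stuck-at-0: output 1 ✗
  G1 stuck-at-1: output 1 ✗
  G1 inverted output: output 1 ✗
  G2 stuck-at-0: output 1 ✗
  G2 stuck-at-1: output 1 ✗
  G2 inverted output: output 1 ✗
  G3 stuck-at-0: output 1 ✗
  G3 stuck-at-1: output 0 ✓
  G3 inverted output: output 0 ✓
  G4 stuck-at-0: output 0 ✓
  G4 stuck-at-1: output 1 ✗
  G4 inverted output: output 0 ✓
Consistent faults: {G3 stuck-at-1, G3 inverted output, G4 stuck-at-0, G4 inverted output} — 4 in all.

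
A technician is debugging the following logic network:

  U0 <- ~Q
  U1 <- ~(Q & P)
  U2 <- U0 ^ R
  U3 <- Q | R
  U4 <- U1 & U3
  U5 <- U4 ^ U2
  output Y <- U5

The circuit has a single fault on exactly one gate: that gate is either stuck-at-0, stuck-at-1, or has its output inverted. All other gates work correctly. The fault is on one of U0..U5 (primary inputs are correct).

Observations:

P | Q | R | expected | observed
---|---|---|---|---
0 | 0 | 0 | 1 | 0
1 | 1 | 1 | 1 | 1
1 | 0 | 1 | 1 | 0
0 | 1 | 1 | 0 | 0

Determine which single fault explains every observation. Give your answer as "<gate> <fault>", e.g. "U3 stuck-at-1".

U0 stuck-at-0

Fault-free values for test 1 (P=0, Q=0, R=0): U0=1, U1=1, U2=1, U3=0, U4=0, U5=1, giving Y=1. Observed 0.
Test 1: faults giving observed 0 are {U0 stuck-at-0, U0 inverted output, U2 stuck-at-0, U2 inverted output, U3 stuck-at-1, U3 inverted output, U4 stuck-at-1, U4 inverted output, U5 stuck-at-0, U5 inverted output}.
Test 2 (P=1, Q=1, R=1): fault-free U0=0, U1=0, U2=1, U3=1, U4=0, U5=1 → 1; observed 1. Eliminates U0 inverted output, U2 stuck-at-0, U2 inverted output, U4 stuck-at-1, U4 inverted output, U5 stuck-at-0, U5 inverted output.
Test 3 (P=1, Q=0, R=1): fault-free U0=1, U1=1, U2=0, U3=1, U4=1, U5=1 → 1; observed 0. Eliminates U3 stuck-at-1.
Test 4 (P=0, Q=1, R=1): fault-free U0=0, U1=1, U2=1, U3=1, U4=1, U5=0 → 0; observed 0. Eliminates U3 inverted output.
Only U0 stuck-at-0 is consistent with every test.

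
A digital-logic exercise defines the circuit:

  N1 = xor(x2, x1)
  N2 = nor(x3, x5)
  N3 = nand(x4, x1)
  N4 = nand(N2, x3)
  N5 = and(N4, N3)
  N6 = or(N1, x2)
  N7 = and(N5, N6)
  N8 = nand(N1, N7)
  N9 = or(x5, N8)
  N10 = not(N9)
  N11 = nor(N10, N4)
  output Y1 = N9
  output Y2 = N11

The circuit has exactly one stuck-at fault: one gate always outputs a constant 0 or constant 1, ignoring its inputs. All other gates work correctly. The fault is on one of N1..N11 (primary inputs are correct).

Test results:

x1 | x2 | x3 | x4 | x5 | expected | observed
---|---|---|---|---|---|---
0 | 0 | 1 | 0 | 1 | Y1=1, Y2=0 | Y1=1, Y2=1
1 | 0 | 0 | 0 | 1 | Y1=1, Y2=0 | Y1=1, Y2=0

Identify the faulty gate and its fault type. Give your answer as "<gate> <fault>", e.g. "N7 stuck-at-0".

Fault-free values for test 1 (x1=0, x2=0, x3=1, x4=0, x5=1): N1=0, N2=0, N3=1, N4=1, N5=1, N6=0, N7=0, N8=1, N9=1, N10=0, N11=0, giving Y1=1, Y2=0. Observed Y1=1, Y2=1.
Test 1: faults giving observed Y1=1, Y2=1 are {N2 stuck-at-1, N4 stuck-at-0, N11 stuck-at-1}.
Test 2 (x1=1, x2=0, x3=0, x4=0, x5=1): fault-free N1=1, N2=0, N3=1, N4=1, N5=1, N6=1, N7=1, N8=0, N9=1, N10=0, N11=0 → Y1=1, Y2=0; observed Y1=1, Y2=0. Eliminates N4 stuck-at-0, N11 stuck-at-1.
Only N2 stuck-at-1 is consistent with every test.

N2 stuck-at-1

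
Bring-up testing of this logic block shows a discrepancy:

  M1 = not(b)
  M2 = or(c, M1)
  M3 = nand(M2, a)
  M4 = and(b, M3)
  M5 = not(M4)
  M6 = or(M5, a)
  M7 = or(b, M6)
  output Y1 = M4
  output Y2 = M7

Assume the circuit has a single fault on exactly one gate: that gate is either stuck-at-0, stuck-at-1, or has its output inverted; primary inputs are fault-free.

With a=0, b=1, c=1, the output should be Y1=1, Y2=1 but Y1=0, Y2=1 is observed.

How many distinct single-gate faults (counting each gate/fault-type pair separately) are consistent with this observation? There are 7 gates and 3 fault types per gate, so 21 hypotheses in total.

Fault-free: M1=0, M2=1, M3=1, M4=1, M5=0, M6=0, M7=1 → Y1=1, Y2=1. Observed Y1=0, Y2=1.
  M1: none of the 3 fault types match ✗
  M2: none of the 3 fault types match ✗
  M3: stuck-at-0, inverted output ✓; others ✗
  M4: stuck-at-0, inverted output ✓; others ✗
  M5: none of the 3 fault types match ✗
  M6: none of the 3 fault types match ✗
  M7: none of the 3 fault types match ✗
Consistent faults: {M3 stuck-at-0, M3 inverted output, M4 stuck-at-0, M4 inverted output} — 4 in all.

4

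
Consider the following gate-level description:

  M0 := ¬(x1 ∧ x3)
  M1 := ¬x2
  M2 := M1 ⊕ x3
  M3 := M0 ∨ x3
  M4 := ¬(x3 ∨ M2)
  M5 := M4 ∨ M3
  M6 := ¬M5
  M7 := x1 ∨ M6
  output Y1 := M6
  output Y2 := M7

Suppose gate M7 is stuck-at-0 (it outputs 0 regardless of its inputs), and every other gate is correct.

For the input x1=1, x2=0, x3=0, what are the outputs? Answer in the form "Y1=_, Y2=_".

Propagate with M7 forced: M0=1, M1=1, M2=1, M3=1, M4=0, M5=1, M6=0, M7=0 [stuck-at-0].
So the outputs are Y1=0, Y2=0. (Without the fault they would be Y1=0, Y2=1.)

Y1=0, Y2=0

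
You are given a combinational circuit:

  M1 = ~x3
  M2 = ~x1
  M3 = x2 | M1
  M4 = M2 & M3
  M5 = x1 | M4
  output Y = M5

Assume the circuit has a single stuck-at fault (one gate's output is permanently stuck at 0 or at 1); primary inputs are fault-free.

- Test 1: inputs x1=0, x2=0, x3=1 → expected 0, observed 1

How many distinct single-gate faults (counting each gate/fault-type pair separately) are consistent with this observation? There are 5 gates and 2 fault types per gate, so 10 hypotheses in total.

Fault-free: M1=0, M2=1, M3=0, M4=0, M5=0 → 0. Observed 1.
  M1 stuck-at-0: output 0 ✗
  M1 stuck-at-1: output 1 ✓
  M2 stuck-at-0: output 0 ✗
  M2 stuck-at-1: output 0 ✗
  M3 stuck-at-0: output 0 ✗
  M3 stuck-at-1: output 1 ✓
  M4 stuck-at-0: output 0 ✗
  M4 stuck-at-1: output 1 ✓
  M5 stuck-at-0: output 0 ✗
  M5 stuck-at-1: output 1 ✓
Consistent faults: {M1 stuck-at-1, M3 stuck-at-1, M4 stuck-at-1, M5 stuck-at-1} — 4 in all.

4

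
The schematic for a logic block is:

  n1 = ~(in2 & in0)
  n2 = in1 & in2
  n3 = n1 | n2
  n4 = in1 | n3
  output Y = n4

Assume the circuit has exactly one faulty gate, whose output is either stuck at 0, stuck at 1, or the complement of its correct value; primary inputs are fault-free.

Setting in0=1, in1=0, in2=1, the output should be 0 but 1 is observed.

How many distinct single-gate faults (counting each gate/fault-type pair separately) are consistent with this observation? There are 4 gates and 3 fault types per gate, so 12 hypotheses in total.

8

Fault-free: n1=0, n2=0, n3=0, n4=0 → 0. Observed 1.
  n1 stuck-at-0: output 0 ✗
  n1 stuck-at-1: output 1 ✓
  n1 inverted output: output 1 ✓
  n2 stuck-at-0: output 0 ✗
  n2 stuck-at-1: output 1 ✓
  n2 inverted output: output 1 ✓
  n3 stuck-at-0: output 0 ✗
  n3 stuck-at-1: output 1 ✓
  n3 inverted output: output 1 ✓
  n4 stuck-at-0: output 0 ✗
  n4 stuck-at-1: output 1 ✓
  n4 inverted output: output 1 ✓
Consistent faults: {n1 stuck-at-1, n1 inverted output, n2 stuck-at-1, n2 inverted output, n3 stuck-at-1, n3 inverted output, n4 stuck-at-1, n4 inverted output} — 8 in all.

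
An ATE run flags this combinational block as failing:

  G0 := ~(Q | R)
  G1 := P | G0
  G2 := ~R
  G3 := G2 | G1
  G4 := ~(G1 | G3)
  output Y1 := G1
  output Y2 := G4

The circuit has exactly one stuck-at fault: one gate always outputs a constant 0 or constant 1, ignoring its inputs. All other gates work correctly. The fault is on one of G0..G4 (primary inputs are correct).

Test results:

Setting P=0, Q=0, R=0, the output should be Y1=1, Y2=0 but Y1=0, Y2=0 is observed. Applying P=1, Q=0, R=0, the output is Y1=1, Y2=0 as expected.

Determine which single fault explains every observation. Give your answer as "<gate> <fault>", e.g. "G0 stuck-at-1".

Fault-free values for test 1 (P=0, Q=0, R=0): G0=1, G1=1, G2=1, G3=1, G4=0, giving Y1=1, Y2=0. Observed Y1=0, Y2=0.
Test 1: faults giving observed Y1=0, Y2=0 are {G0 stuck-at-0, G1 stuck-at-0}.
Test 2 (P=1, Q=0, R=0): fault-free G0=1, G1=1, G2=1, G3=1, G4=0 → Y1=1, Y2=0; observed Y1=1, Y2=0. Eliminates G1 stuck-at-0.
Only G0 stuck-at-0 is consistent with every test.

G0 stuck-at-0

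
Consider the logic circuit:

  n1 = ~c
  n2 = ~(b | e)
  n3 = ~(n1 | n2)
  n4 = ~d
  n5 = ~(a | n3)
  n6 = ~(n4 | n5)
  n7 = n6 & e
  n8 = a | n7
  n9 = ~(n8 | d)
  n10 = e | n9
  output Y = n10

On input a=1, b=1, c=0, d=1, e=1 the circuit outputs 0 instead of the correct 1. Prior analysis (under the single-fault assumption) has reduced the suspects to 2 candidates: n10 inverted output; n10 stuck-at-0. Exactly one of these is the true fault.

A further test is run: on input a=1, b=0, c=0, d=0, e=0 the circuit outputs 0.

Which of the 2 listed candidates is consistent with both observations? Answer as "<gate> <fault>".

Evaluate each candidate on input a=1, b=0, c=0, d=0, e=0:
  n10 inverted output: n1=1, n2=1, n3=0, n4=1, n5=0, n6=0, n7=0, n8=1, n9=0, n10=1 [inverted output] → 1 — eliminated
  n10 stuck-at-0: n1=1, n2=1, n3=0, n4=1, n5=0, n6=0, n7=0, n8=1, n9=0, n10=0 [stuck-at-0] → 0 — matches
Only n10 stuck-at-0 reproduces the observed 0.

n10 stuck-at-0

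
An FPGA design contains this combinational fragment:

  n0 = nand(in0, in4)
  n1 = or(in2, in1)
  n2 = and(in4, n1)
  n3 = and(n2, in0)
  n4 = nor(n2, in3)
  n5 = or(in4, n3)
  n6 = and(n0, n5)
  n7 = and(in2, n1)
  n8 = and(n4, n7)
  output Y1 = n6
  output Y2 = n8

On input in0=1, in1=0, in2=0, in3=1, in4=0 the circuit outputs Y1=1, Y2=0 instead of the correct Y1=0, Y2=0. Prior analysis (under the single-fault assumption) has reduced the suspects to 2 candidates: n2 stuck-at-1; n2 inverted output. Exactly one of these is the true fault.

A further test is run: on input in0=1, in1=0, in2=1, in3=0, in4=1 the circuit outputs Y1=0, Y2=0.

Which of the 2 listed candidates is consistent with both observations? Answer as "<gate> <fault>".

Evaluate each candidate on input in0=1, in1=0, in2=1, in3=0, in4=1:
  n2 stuck-at-1: n0=0, n1=1, n2=1 [stuck-at-1], n3=1, n4=0, n5=1, n6=0, n7=1, n8=0 → Y1=0, Y2=0 — matches
  n2 inverted output: n0=0, n1=1, n2=0 [inverted output], n3=0, n4=1, n5=1, n6=0, n7=1, n8=1 → Y1=0, Y2=1 — eliminated
Only n2 stuck-at-1 reproduces the observed Y1=0, Y2=0.

n2 stuck-at-1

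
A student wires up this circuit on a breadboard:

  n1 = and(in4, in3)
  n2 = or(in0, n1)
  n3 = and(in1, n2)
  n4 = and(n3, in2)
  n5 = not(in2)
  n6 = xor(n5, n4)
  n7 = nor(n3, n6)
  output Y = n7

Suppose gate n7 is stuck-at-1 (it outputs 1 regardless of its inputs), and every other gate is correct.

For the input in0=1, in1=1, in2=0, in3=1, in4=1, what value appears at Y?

Propagate with n7 forced: n1=1, n2=1, n3=1, n4=0, n5=1, n6=1, n7=1 [stuck-at-1].
So Y = 1. (Without the fault it would be 0.)

1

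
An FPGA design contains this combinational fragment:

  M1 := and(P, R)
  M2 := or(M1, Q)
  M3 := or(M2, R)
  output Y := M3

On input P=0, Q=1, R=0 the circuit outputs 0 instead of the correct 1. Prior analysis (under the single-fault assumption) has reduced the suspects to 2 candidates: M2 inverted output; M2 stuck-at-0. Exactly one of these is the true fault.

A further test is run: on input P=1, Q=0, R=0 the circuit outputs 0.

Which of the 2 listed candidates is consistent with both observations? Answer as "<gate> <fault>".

M2 stuck-at-0

Evaluate each candidate on input P=1, Q=0, R=0:
  M2 inverted output: M1=0, M2=1 [inverted output], M3=1 → 1 — eliminated
  M2 stuck-at-0: M1=0, M2=0 [stuck-at-0], M3=0 → 0 — matches
Only M2 stuck-at-0 reproduces the observed 0.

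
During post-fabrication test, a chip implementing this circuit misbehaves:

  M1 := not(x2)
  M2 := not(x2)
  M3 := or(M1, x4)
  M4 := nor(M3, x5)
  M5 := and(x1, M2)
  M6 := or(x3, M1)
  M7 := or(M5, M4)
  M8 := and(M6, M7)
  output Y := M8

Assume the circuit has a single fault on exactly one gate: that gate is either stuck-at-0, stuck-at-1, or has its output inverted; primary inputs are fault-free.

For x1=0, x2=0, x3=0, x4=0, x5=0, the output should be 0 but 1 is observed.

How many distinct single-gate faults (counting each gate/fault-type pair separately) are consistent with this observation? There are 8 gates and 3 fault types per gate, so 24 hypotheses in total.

10

Fault-free: M1=1, M2=1, M3=1, M4=0, M5=0, M6=1, M7=0, M8=0 → 0. Observed 1.
  M1: none of the 3 fault types match ✗
  M2: none of the 3 fault types match ✗
  M3: stuck-at-0, inverted output ✓; others ✗
  M4: stuck-at-1, inverted output ✓; others ✗
  M5: stuck-at-1, inverted output ✓; others ✗
  M6: none of the 3 fault types match ✗
  M7: stuck-at-1, inverted output ✓; others ✗
  M8: stuck-at-1, inverted output ✓; others ✗
Consistent faults: {M3 stuck-at-0, M3 inverted output, M4 stuck-at-1, M4 inverted output, M5 stuck-at-1, M5 inverted output, M7 stuck-at-1, M7 inverted output, M8 stuck-at-1, M8 inverted output} — 10 in all.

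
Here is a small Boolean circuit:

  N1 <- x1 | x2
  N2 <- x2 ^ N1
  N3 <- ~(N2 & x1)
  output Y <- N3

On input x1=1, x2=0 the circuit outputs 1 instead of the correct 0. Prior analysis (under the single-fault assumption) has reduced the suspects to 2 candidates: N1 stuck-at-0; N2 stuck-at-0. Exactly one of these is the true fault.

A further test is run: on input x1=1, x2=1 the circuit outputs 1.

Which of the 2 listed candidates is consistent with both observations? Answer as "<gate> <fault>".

Evaluate each candidate on input x1=1, x2=1:
  N1 stuck-at-0: N1=0 [stuck-at-0], N2=1, N3=0 → 0 — eliminated
  N2 stuck-at-0: N1=1, N2=0 [stuck-at-0], N3=1 → 1 — matches
Only N2 stuck-at-0 reproduces the observed 1.

N2 stuck-at-0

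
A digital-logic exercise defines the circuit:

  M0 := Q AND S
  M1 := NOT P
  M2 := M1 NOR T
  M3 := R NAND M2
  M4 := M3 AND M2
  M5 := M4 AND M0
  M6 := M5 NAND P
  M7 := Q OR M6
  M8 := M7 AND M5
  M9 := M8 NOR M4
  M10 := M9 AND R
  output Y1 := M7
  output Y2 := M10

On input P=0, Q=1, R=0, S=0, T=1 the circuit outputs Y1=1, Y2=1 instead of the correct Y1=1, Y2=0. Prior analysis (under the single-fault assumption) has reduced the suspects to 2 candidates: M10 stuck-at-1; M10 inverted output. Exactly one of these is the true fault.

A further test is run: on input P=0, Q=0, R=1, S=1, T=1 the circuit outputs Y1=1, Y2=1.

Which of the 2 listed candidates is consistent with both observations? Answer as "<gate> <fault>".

M10 stuck-at-1

Evaluate each candidate on input P=0, Q=0, R=1, S=1, T=1:
  M10 stuck-at-1: M0=0, M1=1, M2=0, M3=1, M4=0, M5=0, M6=1, M7=1, M8=0, M9=1, M10=1 [stuck-at-1] → Y1=1, Y2=1 — matches
  M10 inverted output: M0=0, M1=1, M2=0, M3=1, M4=0, M5=0, M6=1, M7=1, M8=0, M9=1, M10=0 [inverted output] → Y1=1, Y2=0 — eliminated
Only M10 stuck-at-1 reproduces the observed Y1=1, Y2=1.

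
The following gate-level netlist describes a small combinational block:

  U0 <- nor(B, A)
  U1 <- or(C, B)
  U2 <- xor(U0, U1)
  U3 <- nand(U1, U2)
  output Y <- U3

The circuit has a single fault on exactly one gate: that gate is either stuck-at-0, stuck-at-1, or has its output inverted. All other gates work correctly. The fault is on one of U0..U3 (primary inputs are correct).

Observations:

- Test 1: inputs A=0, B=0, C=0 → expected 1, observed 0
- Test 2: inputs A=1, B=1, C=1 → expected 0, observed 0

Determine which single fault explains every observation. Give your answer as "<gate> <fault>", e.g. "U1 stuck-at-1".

Fault-free values for test 1 (A=0, B=0, C=0): U0=1, U1=0, U2=1, U3=1, giving Y=1. Observed 0.
Test 1: faults giving observed 0 are {U3 stuck-at-0, U3 inverted output}.
Test 2 (A=1, B=1, C=1): fault-free U0=0, U1=1, U2=1, U3=0 → 0; observed 0. Eliminates U3 inverted output.
Only U3 stuck-at-0 is consistent with every test.

U3 stuck-at-0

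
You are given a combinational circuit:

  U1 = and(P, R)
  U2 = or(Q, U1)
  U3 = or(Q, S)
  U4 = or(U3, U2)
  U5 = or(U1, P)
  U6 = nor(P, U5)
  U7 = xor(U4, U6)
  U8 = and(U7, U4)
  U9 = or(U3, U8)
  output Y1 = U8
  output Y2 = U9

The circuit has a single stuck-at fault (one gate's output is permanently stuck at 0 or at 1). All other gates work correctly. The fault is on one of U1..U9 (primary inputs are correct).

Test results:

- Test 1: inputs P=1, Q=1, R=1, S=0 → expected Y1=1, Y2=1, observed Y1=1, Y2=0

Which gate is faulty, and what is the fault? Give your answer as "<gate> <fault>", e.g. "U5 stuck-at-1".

U9 stuck-at-0

Fault-free values for test 1 (P=1, Q=1, R=1, S=0): U1=1, U2=1, U3=1, U4=1, U5=1, U6=0, U7=1, U8=1, U9=1, giving Y1=1, Y2=1. Observed Y1=1, Y2=0.
Test 1: faults giving observed Y1=1, Y2=0 are {U9 stuck-at-0}.
Only U9 stuck-at-0 is consistent with every test.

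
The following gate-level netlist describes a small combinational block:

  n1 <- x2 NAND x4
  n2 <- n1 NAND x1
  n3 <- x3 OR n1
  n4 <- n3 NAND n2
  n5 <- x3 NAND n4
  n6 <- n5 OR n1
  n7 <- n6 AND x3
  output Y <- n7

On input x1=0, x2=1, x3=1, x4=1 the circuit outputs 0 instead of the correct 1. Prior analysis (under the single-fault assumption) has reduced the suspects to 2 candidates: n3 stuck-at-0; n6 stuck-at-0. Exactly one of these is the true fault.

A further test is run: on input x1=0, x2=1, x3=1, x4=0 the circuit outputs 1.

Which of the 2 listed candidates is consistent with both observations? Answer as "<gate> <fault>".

n3 stuck-at-0

Evaluate each candidate on input x1=0, x2=1, x3=1, x4=0:
  n3 stuck-at-0: n1=1, n2=1, n3=0 [stuck-at-0], n4=1, n5=0, n6=1, n7=1 → 1 — matches
  n6 stuck-at-0: n1=1, n2=1, n3=1, n4=0, n5=1, n6=0 [stuck-at-0], n7=0 → 0 — eliminated
Only n3 stuck-at-0 reproduces the observed 1.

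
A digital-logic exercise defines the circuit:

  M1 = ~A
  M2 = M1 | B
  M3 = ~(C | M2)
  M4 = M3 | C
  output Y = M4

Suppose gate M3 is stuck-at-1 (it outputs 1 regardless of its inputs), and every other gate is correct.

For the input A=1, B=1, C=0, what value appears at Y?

1

Propagate with M3 forced: M1=0, M2=1, M3=1 [stuck-at-1], M4=1.
So Y = 1. (Without the fault it would be 0.)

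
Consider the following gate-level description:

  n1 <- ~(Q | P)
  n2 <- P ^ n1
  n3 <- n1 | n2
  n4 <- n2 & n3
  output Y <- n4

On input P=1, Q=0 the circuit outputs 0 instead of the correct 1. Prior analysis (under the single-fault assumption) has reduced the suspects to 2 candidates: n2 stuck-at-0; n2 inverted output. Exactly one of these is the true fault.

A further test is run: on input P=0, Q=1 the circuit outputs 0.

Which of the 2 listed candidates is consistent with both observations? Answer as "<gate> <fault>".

Evaluate each candidate on input P=0, Q=1:
  n2 stuck-at-0: n1=0, n2=0 [stuck-at-0], n3=0, n4=0 → 0 — matches
  n2 inverted output: n1=0, n2=1 [inverted output], n3=1, n4=1 → 1 — eliminated
Only n2 stuck-at-0 reproduces the observed 0.

n2 stuck-at-0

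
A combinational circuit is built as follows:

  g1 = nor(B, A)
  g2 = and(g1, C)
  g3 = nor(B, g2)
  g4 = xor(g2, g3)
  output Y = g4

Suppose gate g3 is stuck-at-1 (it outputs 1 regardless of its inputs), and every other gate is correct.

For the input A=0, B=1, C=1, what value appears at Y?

1

Propagate with g3 forced: g1=0, g2=0, g3=1 [stuck-at-1], g4=1.
So Y = 1. (Without the fault it would be 0.)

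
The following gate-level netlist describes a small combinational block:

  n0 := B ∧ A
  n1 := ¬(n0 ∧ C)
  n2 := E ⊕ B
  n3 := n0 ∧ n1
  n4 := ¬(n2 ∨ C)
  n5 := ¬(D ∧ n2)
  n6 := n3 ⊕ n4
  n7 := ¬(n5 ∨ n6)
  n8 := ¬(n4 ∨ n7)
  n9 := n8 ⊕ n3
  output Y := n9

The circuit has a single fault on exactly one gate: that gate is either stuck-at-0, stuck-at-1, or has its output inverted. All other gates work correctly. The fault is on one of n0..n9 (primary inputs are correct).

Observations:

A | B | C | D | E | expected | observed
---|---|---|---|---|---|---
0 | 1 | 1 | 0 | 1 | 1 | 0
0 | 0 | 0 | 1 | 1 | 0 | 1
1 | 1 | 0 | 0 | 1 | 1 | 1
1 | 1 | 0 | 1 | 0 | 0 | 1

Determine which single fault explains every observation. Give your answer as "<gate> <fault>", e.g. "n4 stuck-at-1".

Fault-free values for test 1 (A=0, B=1, C=1, D=0, E=1): n0=0, n1=1, n2=0, n3=0, n4=0, n5=1, n6=0, n7=0, n8=1, n9=1, giving Y=1. Observed 0.
Test 1: faults giving observed 0 are {n3 stuck-at-1, n3 inverted output, n4 stuck-at-1, n4 inverted output, n5 stuck-at-0, n5 inverted output, n7 stuck-at-1, n7 inverted output, n8 stuck-at-0, n8 inverted output, n9 stuck-at-0, n9 inverted output}.
Test 2 (A=0, B=0, C=0, D=1, E=1): fault-free n0=0, n1=1, n2=1, n3=0, n4=0, n5=0, n6=0, n7=1, n8=0, n9=0 → 0; observed 1. Eliminates n3 stuck-at-1, n3 inverted output, n4 stuck-at-1, n4 inverted output, n5 stuck-at-0, n7 stuck-at-1, n8 stuck-at-0, n9 stuck-at-0.
Test 3 (A=1, B=1, C=0, D=0, E=1): fault-free n0=1, n1=1, n2=0, n3=1, n4=1, n5=1, n6=0, n7=0, n8=0, n9=1 → 1; observed 1. Eliminates n8 inverted output, n9 inverted output.
Test 4 (A=1, B=1, C=0, D=1, E=0): fault-free n0=1, n1=1, n2=1, n3=1, n4=0, n5=0, n6=1, n7=0, n8=1, n9=0 → 0; observed 1. Eliminates n5 inverted output.
Only n7 inverted output is consistent with every test.

n7 inverted output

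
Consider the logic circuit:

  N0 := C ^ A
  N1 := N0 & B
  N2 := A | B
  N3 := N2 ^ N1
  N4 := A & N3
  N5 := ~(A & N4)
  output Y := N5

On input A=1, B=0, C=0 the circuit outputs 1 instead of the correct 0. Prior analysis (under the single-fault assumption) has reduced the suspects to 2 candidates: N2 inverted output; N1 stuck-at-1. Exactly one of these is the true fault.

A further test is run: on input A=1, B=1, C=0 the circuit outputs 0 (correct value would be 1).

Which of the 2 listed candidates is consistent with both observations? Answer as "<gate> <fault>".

Evaluate each candidate on input A=1, B=1, C=0:
  N2 inverted output: N0=1, N1=1, N2=0 [inverted output], N3=1, N4=1, N5=0 → 0 — matches
  N1 stuck-at-1: N0=1, N1=1 [stuck-at-1], N2=1, N3=0, N4=0, N5=1 → 1 — eliminated
Only N2 inverted output reproduces the observed 0.

N2 inverted output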